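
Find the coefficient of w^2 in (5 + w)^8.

437500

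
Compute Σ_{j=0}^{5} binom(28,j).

1 + 28 + 378 + 3276 + 20475 + 98280 = 122438.

122438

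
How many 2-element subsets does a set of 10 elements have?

45

C(10,2) = (10·9) / 2! = 90 / 2 = 45.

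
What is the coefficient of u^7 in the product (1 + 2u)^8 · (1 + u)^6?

68464

Coefficient of u^7 = Σ_{j} C(8,j)·2^j·C(6,7-j)·1^(7-j) for j from 1 to 7.
= 16 + 672 + 6720 + 22400 + 26880 + 10752 + 1024 = 68464.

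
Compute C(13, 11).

C(13,11) = C(13,2) by symmetry.
C(13,2) = (13·12) / 2! = 156 / 2 = 78.

78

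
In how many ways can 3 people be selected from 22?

1540

This is C(22,3) = 1540.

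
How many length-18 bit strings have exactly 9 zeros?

Choose the 9 positions: C(18,9) = 48620.

48620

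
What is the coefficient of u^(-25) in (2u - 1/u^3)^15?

96096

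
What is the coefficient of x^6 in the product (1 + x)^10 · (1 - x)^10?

Coefficient of x^6 = Σ_{j} C(10,j)·1^j·C(10,6-j)·(-1)^(6-j) for j from 0 to 6.
= 210 + (-2520) + 9450 + (-14400) + 9450 + (-2520) + 210 = -120.

-120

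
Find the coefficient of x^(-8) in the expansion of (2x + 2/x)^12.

General term: C(12,j)·(2x)^j·(2/x)^(12-j), with x-exponent 1j − 1(12−j) = 2j − 12.
Set 2j − 12 = -8: j = 2.
C(12,2) = 66; 2^2 = 4; 2^10 = 1024.
Coefficient = 66 · 4 · 1024 = 270336.

270336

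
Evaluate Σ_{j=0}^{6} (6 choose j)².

924

By Vandermonde's identity, Σ C(6,j)² = C(12,6) = 924.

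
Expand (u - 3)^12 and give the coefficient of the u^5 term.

The general term is C(12,j)·(u)^j·(-3)^(12-j); the u^5 term has j = 5.
C(12,5) = 792.
Coefficient = C(12,5) · (-3)^7 = 792 · (-2187) = -1732104.

-1732104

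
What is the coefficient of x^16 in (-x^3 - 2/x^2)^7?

-14

General term: C(7,j)·(-x^3)^j·(-2/x^2)^(7-j), with x-exponent 3j − 2(7−j) = 5j − 14.
Set 5j − 14 = 16: j = 6.
C(7,6) = 7; (-1)^6 = 1; (-2)^1 = -2.
Coefficient = 7 · 1 · (-2) = -14.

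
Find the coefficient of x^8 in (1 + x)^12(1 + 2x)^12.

16399647

Coefficient of x^8 = Σ_{j} C(12,j)·1^j·C(12,8-j)·2^(8-j) for j from 0 to 8.
= 126720 + 1216512 + 3902976 + 5575680 + 3920400 + 1393920 + 243936 + 19008 + 495 = 16399647.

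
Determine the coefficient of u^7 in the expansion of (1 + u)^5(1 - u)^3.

Coefficient of u^7 = Σ_{j} C(5,j)·1^j·C(3,7-j)·(-1)^(7-j) for j from 4 to 5.
= (-5) + 3 = -2.

-2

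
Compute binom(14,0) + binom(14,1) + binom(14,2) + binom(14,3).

470

1 + 14 + 91 + 364 = 470.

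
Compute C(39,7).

15380937

C(39,7) = (39·38·37·36·35·34·33) / 7! = 77519922480 / 5040 = 15380937.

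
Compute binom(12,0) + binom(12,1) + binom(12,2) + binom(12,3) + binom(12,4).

794

1 + 12 + 66 + 220 + 495 = 794.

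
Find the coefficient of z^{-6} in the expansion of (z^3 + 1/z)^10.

10

General term: C(10,j)·(z^3)^j·(1/z)^(10-j), with z-exponent 3j − 1(10−j) = 4j − 10.
Set 4j − 10 = -6: j = 1.
C(10,1) = 10; 1^1 = 1; 1^9 = 1.
Coefficient = 10 · 1 · 1 = 10.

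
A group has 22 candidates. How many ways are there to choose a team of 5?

26334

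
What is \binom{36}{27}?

94143280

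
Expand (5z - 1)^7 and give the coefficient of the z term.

The general term is C(7,j)·(5z)^j·(-1)^(7-j); the z^1 term has j = 1.
C(7,1) = 7.
Coefficient = C(7,1) · 5^1 = 7 · 5 = 35.

35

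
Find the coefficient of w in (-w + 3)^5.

The general term is C(5,j)·(-w)^j·(3)^(5-j); the w^1 term has j = 1.
C(5,1) = 5.
Coefficient = C(5,1) · (-1)^1 · 3^4 = 5 · (-1) · 81 = -405.

-405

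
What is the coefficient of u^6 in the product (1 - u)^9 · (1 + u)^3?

0

Coefficient of u^6 = Σ_{j} C(9,j)·(-1)^j·C(3,6-j)·1^(6-j) for j from 3 to 6.
= (-84) + 378 + (-378) + 84 = 0.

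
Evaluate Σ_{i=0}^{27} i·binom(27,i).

1811939328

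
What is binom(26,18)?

1562275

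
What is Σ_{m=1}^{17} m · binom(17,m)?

Since m·C(17,m) = 17·C(16,m−1), the sum is 17·2^16 = 17·65536 = 1114112.

1114112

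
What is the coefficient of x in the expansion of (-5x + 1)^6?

-30

The general term is C(6,j)·(-5x)^j·(1)^(6-j); the x^1 term has j = 1.
C(6,1) = 6.
Coefficient = C(6,1) · (-5)^1 = 6 · (-5) = -30.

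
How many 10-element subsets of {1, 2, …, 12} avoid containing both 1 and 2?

21

All 10-subsets: C(12,10) = 66. Those containing both fixed elements: C(10,8) = 45.
66 − 45 = 21.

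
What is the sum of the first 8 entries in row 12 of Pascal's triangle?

3302

1 + 12 + 66 + 220 + 495 + 792 + 924 + 792 = 3302.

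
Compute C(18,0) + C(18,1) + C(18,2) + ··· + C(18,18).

262144

Setting x = 1 in (1+x)^18 gives Σ C(18,j) = 2^18 = 262144.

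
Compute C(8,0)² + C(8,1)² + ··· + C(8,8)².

By Vandermonde's identity, Σ C(8,r)² = C(16,8) = 12870.

12870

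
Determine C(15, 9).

5005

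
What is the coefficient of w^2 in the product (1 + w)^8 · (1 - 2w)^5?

Coefficient of w^2 = Σ_{j} C(8,j)·1^j·C(5,2-j)·(-2)^(2-j) for j from 0 to 2.
= 40 + (-80) + 28 = -12.

-12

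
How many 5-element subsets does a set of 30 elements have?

142506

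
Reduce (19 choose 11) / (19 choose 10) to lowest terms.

9/11

C(n,k+1)/C(n,k) = (n−k)/(k+1) = (19−10)/(10+1) = 9/11.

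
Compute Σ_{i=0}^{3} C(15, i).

576

1 + 15 + 105 + 455 = 576.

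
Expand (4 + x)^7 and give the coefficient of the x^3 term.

The general term is C(7,j)·(4)^j·(x)^(7-j); the x^3 term has j = 4.
C(7,4) = 35.
Coefficient = C(7,4) · 4^4 = 35 · 256 = 8960.

8960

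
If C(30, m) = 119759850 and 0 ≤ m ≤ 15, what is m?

13

C(30,m) increases on 0 ≤ m ≤ 15. C(30,12) = 86493225 and C(30,13) = 119759850, so m = 13.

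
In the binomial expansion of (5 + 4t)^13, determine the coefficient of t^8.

The general term is C(13,j)·(5)^j·(4t)^(13-j); the t^8 term has j = 5.
C(13,5) = 1287.
Coefficient = C(13,5) · 5^5 · 4^8 = 1287 · 3125 · 65536 = 263577600000.

263577600000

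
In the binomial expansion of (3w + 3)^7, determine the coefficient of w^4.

76545

The general term is C(7,j)·(3w)^j·(3)^(7-j); the w^4 term has j = 4.
C(7,4) = 35.
Coefficient = C(7,4) · 3^4 · 3^3 = 35 · 81 · 27 = 76545.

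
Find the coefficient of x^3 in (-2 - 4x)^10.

The general term is C(10,j)·(-2)^j·(-4x)^(10-j); the x^3 term has j = 7.
C(10,7) = 120.
Coefficient = C(10,7) · (-2)^7 · (-4)^3 = 120 · (-128) · (-64) = 983040.

983040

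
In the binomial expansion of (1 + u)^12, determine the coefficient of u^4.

495

The general term is C(12,j)·(1)^j·(u)^(12-j); the u^4 term has j = 8.
C(12,8) = 495.
Coefficient = C(12,8) = 495.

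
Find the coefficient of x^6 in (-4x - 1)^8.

The general term is C(8,j)·(-4x)^j·(-1)^(8-j); the x^6 term has j = 6.
C(8,6) = 28.
Coefficient = C(8,6) · (-4)^6 = 28 · 4096 = 114688.

114688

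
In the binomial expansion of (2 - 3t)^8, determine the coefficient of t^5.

The general term is C(8,j)·(2)^j·(-3t)^(8-j); the t^5 term has j = 3.
C(8,3) = 56.
Coefficient = C(8,3) · 2^3 · (-3)^5 = 56 · 8 · (-243) = -108864.

-108864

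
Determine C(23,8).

490314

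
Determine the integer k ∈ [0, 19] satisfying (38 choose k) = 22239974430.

16

C(38,k) increases on 0 ≤ k ≤ 19. C(38,15) = 15471286560 and C(38,16) = 22239974430, so k = 16.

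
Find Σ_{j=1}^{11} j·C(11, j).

Differentiating (1+x)^11 and setting x=1: Σ j·C(11,j) = 11·2^10 = 11264.

11264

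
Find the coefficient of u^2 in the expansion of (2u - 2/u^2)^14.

General term: C(14,j)·(2u)^j·(-2/u^2)^(14-j), with u-exponent 1j − 2(14−j) = 3j − 28.
Set 3j − 28 = 2: j = 10.
C(14,10) = 1001; 2^10 = 1024; (-2)^4 = 16.
Coefficient = 1001 · 1024 · 16 = 16400384.

16400384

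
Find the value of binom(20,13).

77520

C(20,13) = C(20,7) by symmetry.
C(20,7) = (20·19·18·17·16·15·14) / 7! = 390700800 / 5040 = 77520.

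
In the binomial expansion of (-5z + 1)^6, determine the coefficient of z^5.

-18750

The general term is C(6,j)·(-5z)^j·(1)^(6-j); the z^5 term has j = 5.
C(6,5) = 6.
Coefficient = C(6,5) · (-5)^5 = 6 · (-3125) = -18750.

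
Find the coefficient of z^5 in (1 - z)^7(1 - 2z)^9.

Coefficient of z^5 = Σ_{j} C(7,j)·(-1)^j·C(9,5-j)·(-2)^(5-j) for j from 0 to 5.
= (-4032) + (-14112) + (-14112) + (-5040) + (-630) + (-21) = -37947.

-37947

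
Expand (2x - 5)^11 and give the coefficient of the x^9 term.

704000

The general term is C(11,j)·(2x)^j·(-5)^(11-j); the x^9 term has j = 9.
C(11,9) = 55.
Coefficient = C(11,9) · 2^9 · (-5)^2 = 55 · 512 · 25 = 704000.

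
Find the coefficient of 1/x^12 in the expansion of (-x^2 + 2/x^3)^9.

-5376

General term: C(9,j)·(-x^2)^j·(2/x^3)^(9-j), with x-exponent 2j − 3(9−j) = 5j − 27.
Set 5j − 27 = -12: j = 3.
C(9,3) = 84; (-1)^3 = -1; 2^6 = 64.
Coefficient = 84 · (-1) · 64 = -5376.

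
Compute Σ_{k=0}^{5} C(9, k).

1 + 9 + 36 + 84 + 126 + 126 = 382.

382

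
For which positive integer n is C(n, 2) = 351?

n(n−1)/2 = 351 ⇒ n(n−1) = 702. Since 27·26 = 702, n = 27.

27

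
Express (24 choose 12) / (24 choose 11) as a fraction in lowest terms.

C(n,k+1)/C(n,k) = (n−k)/(k+1) = (24−11)/(11+1) = 13/12.

13/12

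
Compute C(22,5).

C(22,5) = (22·21·20·19·18) / 5! = 3160080 / 120 = 26334.

26334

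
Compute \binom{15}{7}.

C(15,7) = (15·14·13·12·11·10·9) / 7! = 32432400 / 5040 = 6435.

6435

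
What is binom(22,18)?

C(22,18) = C(22,4) by symmetry.
C(22,4) = (22·21·20·19) / 4! = 175560 / 24 = 7315.

7315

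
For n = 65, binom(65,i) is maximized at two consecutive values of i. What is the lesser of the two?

32

For odd n = 65, C(65,i) peaks at i = (n−1)/2 and (n+1)/2; the lesser is 32.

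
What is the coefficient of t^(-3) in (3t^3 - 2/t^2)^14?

-249080832

General term: C(14,j)·(3t^3)^j·(-2/t^2)^(14-j), with t-exponent 3j − 2(14−j) = 5j − 28.
Set 5j − 28 = -3: j = 5.
C(14,5) = 2002; 3^5 = 243; (-2)^9 = -512.
Coefficient = 2002 · 243 · (-512) = -249080832.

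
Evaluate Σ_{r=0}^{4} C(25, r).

1 + 25 + 300 + 2300 + 12650 = 15276.

15276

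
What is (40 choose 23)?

88732378800

C(40,23) = C(40,17) by symmetry.
C(40,17) = (40·39·38·37·36·35·34·33·32·31·30·29·28·27·26·25·24) / 17! = 31560991604212034764800000 / 355687428096000 = 88732378800.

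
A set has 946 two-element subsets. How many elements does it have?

n(n−1)/2 = 946 ⇒ n(n−1) = 1892. Since 44·43 = 1892, n = 44.

44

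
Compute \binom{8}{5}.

56

C(8,5) = C(8,3) by symmetry.
C(8,3) = (8·7·6) / 3! = 336 / 6 = 56.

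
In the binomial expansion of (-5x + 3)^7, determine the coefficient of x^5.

-590625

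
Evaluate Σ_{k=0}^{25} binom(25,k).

Setting x = 1 in (1+x)^25 gives Σ C(25,k) = 2^25 = 33554432.

33554432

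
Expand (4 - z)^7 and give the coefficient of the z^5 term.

-336

The general term is C(7,j)·(4)^j·(-z)^(7-j); the z^5 term has j = 2.
C(7,2) = 21.
Coefficient = C(7,2) · 4^2 · (-1)^5 = 21 · 16 · (-1) = -336.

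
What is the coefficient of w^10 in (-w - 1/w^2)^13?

General term: C(13,j)·(-w)^j·(-1/w^2)^(13-j), with w-exponent 1j − 2(13−j) = 3j − 26.
Set 3j − 26 = 10: j = 12.
C(13,12) = 13; (-1)^12 = 1; (-1)^1 = -1.
Coefficient = 13 · 1 · (-1) = -13.

-13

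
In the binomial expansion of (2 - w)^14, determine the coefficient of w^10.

16016

The general term is C(14,j)·(2)^j·(-w)^(14-j); the w^10 term has j = 4.
C(14,4) = 1001.
Coefficient = C(14,4) · 2^4 = 1001 · 16 = 16016.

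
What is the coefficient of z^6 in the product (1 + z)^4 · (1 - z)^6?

2

Coefficient of z^6 = Σ_{j} C(4,j)·1^j·C(6,6-j)·(-1)^(6-j) for j from 0 to 4.
= 1 + (-24) + 90 + (-80) + 15 = 2.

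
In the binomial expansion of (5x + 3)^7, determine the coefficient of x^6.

328125

The general term is C(7,j)·(5x)^j·(3)^(7-j); the x^6 term has j = 6.
C(7,6) = 7.
Coefficient = C(7,6) · 5^6 · 3^1 = 7 · 15625 · 3 = 328125.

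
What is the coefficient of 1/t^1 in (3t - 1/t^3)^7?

General term: C(7,j)·(3t)^j·(-1/t^3)^(7-j), with t-exponent 1j − 3(7−j) = 4j − 21.
Set 4j − 21 = -1: j = 5.
C(7,5) = 21; 3^5 = 243; (-1)^2 = 1.
Coefficient = 21 · 243 · 1 = 5103.

5103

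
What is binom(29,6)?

C(29,6) = (29·28·27·26·25·24) / 6! = 342014400 / 720 = 475020.

475020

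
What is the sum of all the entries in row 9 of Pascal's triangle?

512

Setting x = 1 in (1+x)^9 gives Σ C(9,j) = 2^9 = 512.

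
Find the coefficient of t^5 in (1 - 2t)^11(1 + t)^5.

Coefficient of t^5 = Σ_{j} C(11,j)·(-2)^j·C(5,5-j)·1^(5-j) for j from 0 to 5.
= 1 + (-110) + 2200 + (-13200) + 26400 + (-14784) = 507.

507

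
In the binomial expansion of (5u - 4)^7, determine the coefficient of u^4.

-1400000

The general term is C(7,j)·(5u)^j·(-4)^(7-j); the u^4 term has j = 4.
C(7,4) = 35.
Coefficient = C(7,4) · 5^4 · (-4)^3 = 35 · 625 · (-64) = -1400000.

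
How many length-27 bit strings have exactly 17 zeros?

8436285

Choose the 17 positions: C(27,17) = 8436285.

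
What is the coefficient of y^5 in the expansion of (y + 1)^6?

6

The general term is C(6,j)·(y)^j·(1)^(6-j); the y^5 term has j = 5.
C(6,5) = 6.
Coefficient = C(6,5) = 6.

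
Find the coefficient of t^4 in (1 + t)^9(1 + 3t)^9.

Coefficient of t^4 = Σ_{j} C(9,j)·1^j·C(9,4-j)·3^(4-j) for j from 0 to 4.
= 10206 + 20412 + 11664 + 2268 + 126 = 44676.

44676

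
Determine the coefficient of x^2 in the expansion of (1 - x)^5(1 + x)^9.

1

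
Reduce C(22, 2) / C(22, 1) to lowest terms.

C(n,k+1)/C(n,k) = (n−k)/(k+1) = (22−1)/(1+1) = 21/2.

21/2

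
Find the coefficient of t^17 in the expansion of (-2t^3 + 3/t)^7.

General term: C(7,j)·(-2t^3)^j·(3/t)^(7-j), with t-exponent 3j − 1(7−j) = 4j − 7.
Set 4j − 7 = 17: j = 6.
C(7,6) = 7; (-2)^6 = 64; 3^1 = 3.
Coefficient = 7 · 64 · 3 = 1344.

1344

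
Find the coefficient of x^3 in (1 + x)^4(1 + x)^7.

165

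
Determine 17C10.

C(17,10) = C(17,7) by symmetry.
C(17,7) = (17·16·15·14·13·12·11) / 7! = 98017920 / 5040 = 19448.

19448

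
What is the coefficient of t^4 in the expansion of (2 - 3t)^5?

The general term is C(5,j)·(2)^j·(-3t)^(5-j); the t^4 term has j = 1.
C(5,1) = 5.
Coefficient = C(5,1) · 2^1 · (-3)^4 = 5 · 2 · 81 = 810.

810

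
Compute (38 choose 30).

48903492

C(38,30) = C(38,8) by symmetry.
C(38,8) = (38·37·36·35·34·33·32·31) / 8! = 1971788797440 / 40320 = 48903492.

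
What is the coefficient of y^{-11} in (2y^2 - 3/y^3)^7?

General term: C(7,j)·(2y^2)^j·(-3/y^3)^(7-j), with y-exponent 2j − 3(7−j) = 5j − 21.
Set 5j − 21 = -11: j = 2.
C(7,2) = 21; 2^2 = 4; (-3)^5 = -243.
Coefficient = 21 · 4 · (-243) = -20412.

-20412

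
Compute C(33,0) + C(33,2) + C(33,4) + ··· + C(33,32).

Half of (1+1)^33 + (1−1)^33 gives the even-index sum: 2^32 = 4294967296.

4294967296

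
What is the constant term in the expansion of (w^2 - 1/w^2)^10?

-252

General term: C(10,j)·(w^2)^j·(-1/w^2)^(10-j), with w-exponent 2j − 2(10−j) = 4j − 20.
Set 4j − 20 = 0: j = 5.
C(10,5) = 252; 1^5 = 1; (-1)^5 = -1.
Coefficient = 252 · 1 · (-1) = -252.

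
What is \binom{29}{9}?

C(29,9) = (29·28·27·26·25·24·23·22·21) / 9! = 3634245014400 / 362880 = 10015005.

10015005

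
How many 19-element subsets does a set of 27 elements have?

2220075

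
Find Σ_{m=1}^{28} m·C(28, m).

Since m·C(28,m) = 28·C(27,m−1), the sum is 28·2^27 = 28·134217728 = 3758096384.

3758096384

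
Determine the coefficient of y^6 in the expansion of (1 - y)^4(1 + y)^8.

Coefficient of y^6 = Σ_{j} C(4,j)·(-1)^j·C(8,6-j)·1^(6-j) for j from 0 to 4.
= 28 + (-224) + 420 + (-224) + 28 = 28.

28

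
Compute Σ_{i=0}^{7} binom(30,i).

1 + 30 + 435 + 4060 + 27405 + 142506 + 593775 + 2035800 = 2804012.

2804012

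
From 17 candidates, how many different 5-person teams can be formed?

6188

This is C(17,5) = 6188.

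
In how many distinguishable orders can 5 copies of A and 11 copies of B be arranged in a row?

4368

Choose positions for the A's: C(16,5) = 4368.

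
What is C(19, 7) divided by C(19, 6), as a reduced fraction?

C(n,k+1)/C(n,k) = (n−k)/(k+1) = (19−6)/(6+1) = 13/7.

13/7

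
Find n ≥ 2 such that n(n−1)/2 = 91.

14

n(n−1)/2 = 91 ⇒ n(n−1) = 182. Since 14·13 = 182, n = 14.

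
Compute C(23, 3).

1771

C(23,3) = (23·22·21) / 3! = 10626 / 6 = 1771.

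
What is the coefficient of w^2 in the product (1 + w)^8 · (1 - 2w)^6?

-8

Coefficient of w^2 = Σ_{j} C(8,j)·1^j·C(6,2-j)·(-2)^(2-j) for j from 0 to 2.
= 60 + (-96) + 28 = -8.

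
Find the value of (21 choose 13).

C(21,13) = C(21,8) by symmetry.
C(21,8) = (21·20·19·18·17·16·15·14) / 8! = 8204716800 / 40320 = 203490.

203490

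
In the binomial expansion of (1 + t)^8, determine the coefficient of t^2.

The general term is C(8,j)·(1)^j·(t)^(8-j); the t^2 term has j = 6.
C(8,6) = 28.
Coefficient = C(8,6) = 28.

28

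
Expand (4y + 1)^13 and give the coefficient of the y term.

The general term is C(13,j)·(4y)^j·(1)^(13-j); the y^1 term has j = 1.
C(13,1) = 13.
Coefficient = C(13,1) · 4^1 = 13 · 4 = 52.

52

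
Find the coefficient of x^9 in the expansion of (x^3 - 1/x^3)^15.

General term: C(15,j)·(x^3)^j·(-1/x^3)^(15-j), with x-exponent 3j − 3(15−j) = 6j − 45.
Set 6j − 45 = 9: j = 9.
C(15,9) = 5005; 1^9 = 1; (-1)^6 = 1.
Coefficient = 5005 · 1 · 1 = 5005.

5005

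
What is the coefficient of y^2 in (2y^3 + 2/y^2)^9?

64512

General term: C(9,j)·(2y^3)^j·(2/y^2)^(9-j), with y-exponent 3j − 2(9−j) = 5j − 18.
Set 5j − 18 = 2: j = 4.
C(9,4) = 126; 2^4 = 16; 2^5 = 32.
Coefficient = 126 · 16 · 32 = 64512.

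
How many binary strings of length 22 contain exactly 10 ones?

Choose the 10 positions: C(22,10) = 646646.

646646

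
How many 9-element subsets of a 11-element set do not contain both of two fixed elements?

19

All 9-subsets: C(11,9) = 55. Those containing both fixed elements: C(9,7) = 36.
55 − 36 = 19.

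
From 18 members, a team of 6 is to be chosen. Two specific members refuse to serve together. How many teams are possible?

16744

All 6-subsets: C(18,6) = 18564. Those containing both fixed elements: C(16,4) = 1820.
18564 − 1820 = 16744.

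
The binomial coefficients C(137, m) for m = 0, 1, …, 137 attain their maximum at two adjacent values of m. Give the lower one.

68

For odd n = 137, C(137,m) peaks at m = (n−1)/2 and (n+1)/2; the lower is 68.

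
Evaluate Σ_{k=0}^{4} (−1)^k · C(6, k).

The partial alternating sum Σ_{k=0}^{4} (−1)^k C(6,k) = (−1)^4 C(5,4) = 5.

5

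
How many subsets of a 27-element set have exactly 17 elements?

Choose the 17 positions: C(27,17) = 8436285.

8436285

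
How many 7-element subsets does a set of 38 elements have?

12620256

C(38,7) = (38·37·36·35·34·33·32) / 7! = 63606090240 / 5040 = 12620256.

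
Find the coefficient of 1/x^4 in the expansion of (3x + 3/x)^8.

General term: C(8,j)·(3x)^j·(3/x)^(8-j), with x-exponent 1j − 1(8−j) = 2j − 8.
Set 2j − 8 = -4: j = 2.
C(8,2) = 28; 3^2 = 9; 3^6 = 729.
Coefficient = 28 · 9 · 729 = 183708.

183708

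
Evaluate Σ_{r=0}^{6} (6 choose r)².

Σ C(6,r)² is the coefficient of x^6 in (1+x)^6(1+x)^6 = (1+x)^12, i.e. C(12,6) = 924.

924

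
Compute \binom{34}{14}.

C(34,14) = (34·33·32·31·30·29·28·27·26·25·24·23·22·21) / 14! = 121350057687226368000 / 87178291200 = 1391975640.

1391975640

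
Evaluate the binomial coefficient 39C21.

C(39,21) = C(39,18) by symmetry.
C(39,18) = (39·38·37·36·35·34·33·32·31·30·29·28·27·26·25·24·23·22) / 18! = 399246543793282239774720000 / 6402373705728000 = 62359143990.

62359143990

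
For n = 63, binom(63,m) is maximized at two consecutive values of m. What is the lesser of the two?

For odd n = 63, C(63,m) peaks at m = (n−1)/2 and (n+1)/2; the lesser is 31.

31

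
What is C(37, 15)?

9364199760

C(37,15) = (37·36·35·34·33·32·31·30·29·28·27·26·25·24·23) / 15! = 12245324002983751680000 / 1307674368000 = 9364199760.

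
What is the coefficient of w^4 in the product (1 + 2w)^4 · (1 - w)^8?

Coefficient of w^4 = Σ_{j} C(4,j)·2^j·C(8,4-j)·(-1)^(4-j) for j from 0 to 4.
= 70 + (-448) + 672 + (-256) + 16 = 54.

54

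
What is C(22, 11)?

705432

C(22,11) = (22·21·20·19·18·17·16·15·14·13·12) / 11! = 28158588057600 / 39916800 = 705432.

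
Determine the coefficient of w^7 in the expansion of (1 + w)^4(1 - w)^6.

8

Coefficient of w^7 = Σ_{j} C(4,j)·1^j·C(6,7-j)·(-1)^(7-j) for j from 1 to 4.
= 4 + (-36) + 60 + (-20) = 8.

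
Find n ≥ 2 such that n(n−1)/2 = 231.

n(n−1)/2 = 231 ⇒ n(n−1) = 462. Since 22·21 = 462, n = 22.

22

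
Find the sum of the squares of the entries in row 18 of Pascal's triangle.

Σ C(18,j)² is the coefficient of x^18 in (1+x)^18(1+x)^18 = (1+x)^36, i.e. C(36,18) = 9075135300.

9075135300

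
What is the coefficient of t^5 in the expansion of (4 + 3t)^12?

3153199104

The general term is C(12,j)·(4)^j·(3t)^(12-j); the t^5 term has j = 7.
C(12,7) = 792.
Coefficient = C(12,7) · 4^7 · 3^5 = 792 · 16384 · 243 = 3153199104.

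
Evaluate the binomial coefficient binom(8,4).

C(8,4) = (8·7·6·5) / 4! = 1680 / 24 = 70.

70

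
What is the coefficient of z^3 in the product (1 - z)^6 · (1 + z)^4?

8

Coefficient of z^3 = Σ_{j} C(6,j)·(-1)^j·C(4,3-j)·1^(3-j) for j from 0 to 3.
= 4 + (-36) + 60 + (-20) = 8.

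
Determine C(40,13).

12033222880

C(40,13) = (40·39·38·37·36·35·34·33·32·31·30·29·28) / 13! = 74931129164795904000 / 6227020800 = 12033222880.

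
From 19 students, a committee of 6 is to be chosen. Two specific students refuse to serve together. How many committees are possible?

All 6-subsets: C(19,6) = 27132. Those containing both fixed elements: C(17,4) = 2380.
27132 − 2380 = 24752.

24752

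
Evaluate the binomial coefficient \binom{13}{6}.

C(13,6) = (13·12·11·10·9·8) / 6! = 1235520 / 720 = 1716.

1716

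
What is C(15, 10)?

3003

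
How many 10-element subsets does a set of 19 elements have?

92378

C(19,10) = C(19,9) by symmetry.
C(19,9) = (19·18·17·16·15·14·13·12·11) / 9! = 33522128640 / 362880 = 92378.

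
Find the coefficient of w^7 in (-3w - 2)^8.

The general term is C(8,j)·(-3w)^j·(-2)^(8-j); the w^7 term has j = 7.
C(8,7) = 8.
Coefficient = C(8,7) · (-3)^7 · (-2)^1 = 8 · (-2187) · (-2) = 34992.

34992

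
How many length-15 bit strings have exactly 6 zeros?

Choose the 6 positions: C(15,6) = 5005.

5005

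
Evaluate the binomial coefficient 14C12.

91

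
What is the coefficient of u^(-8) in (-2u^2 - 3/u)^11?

General term: C(11,j)·(-2u^2)^j·(-3/u)^(11-j), with u-exponent 2j − 1(11−j) = 3j − 11.
Set 3j − 11 = -8: j = 1.
C(11,1) = 11; (-2)^1 = -2; (-3)^10 = 59049.
Coefficient = 11 · (-2) · 59049 = -1299078.

-1299078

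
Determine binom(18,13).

8568

C(18,13) = C(18,5) by symmetry.
C(18,5) = (18·17·16·15·14) / 5! = 1028160 / 120 = 8568.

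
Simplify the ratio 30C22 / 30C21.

9/22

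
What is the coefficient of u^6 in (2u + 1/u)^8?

1024

General term: C(8,j)·(2u)^j·(1/u)^(8-j), with u-exponent 1j − 1(8−j) = 2j − 8.
Set 2j − 8 = 6: j = 7.
C(8,7) = 8; 2^7 = 128; 1^1 = 1.
Coefficient = 8 · 128 · 1 = 1024.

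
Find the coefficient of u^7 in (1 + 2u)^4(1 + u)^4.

96

Coefficient of u^7 = Σ_{j} C(4,j)·2^j·C(4,7-j)·1^(7-j) for j from 3 to 4.
= 32 + 64 = 96.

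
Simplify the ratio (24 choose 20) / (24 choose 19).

C(n,k+1)/C(n,k) = (n−k)/(k+1) = (24−19)/(19+1) = 5/20 = 1/4.

1/4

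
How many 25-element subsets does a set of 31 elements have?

C(31,25) = C(31,6) by symmetry.
C(31,6) = (31·30·29·28·27·26) / 6! = 530122320 / 720 = 736281.

736281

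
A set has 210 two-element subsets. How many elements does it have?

n(n−1)/2 = 210 ⇒ n(n−1) = 420. Since 21·20 = 420, n = 21.

21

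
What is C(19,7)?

C(19,7) = (19·18·17·16·15·14·13) / 7! = 253955520 / 5040 = 50388.

50388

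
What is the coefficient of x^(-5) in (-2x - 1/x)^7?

-14

General term: C(7,j)·(-2x)^j·(-1/x)^(7-j), with x-exponent 1j − 1(7−j) = 2j − 7.
Set 2j − 7 = -5: j = 1.
C(7,1) = 7; (-2)^1 = -2; (-1)^6 = 1.
Coefficient = 7 · (-2) · 1 = -14.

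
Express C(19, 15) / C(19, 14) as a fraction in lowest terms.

C(n,k+1)/C(n,k) = (n−k)/(k+1) = (19−14)/(14+1) = 5/15 = 1/3.

1/3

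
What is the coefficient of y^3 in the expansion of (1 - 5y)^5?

The general term is C(5,j)·(1)^j·(-5y)^(5-j); the y^3 term has j = 2.
C(5,2) = 10.
Coefficient = C(5,2) · (-5)^3 = 10 · (-125) = -1250.

-1250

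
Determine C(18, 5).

C(18,5) = (18·17·16·15·14) / 5! = 1028160 / 120 = 8568.

8568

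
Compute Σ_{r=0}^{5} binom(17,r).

9402

1 + 17 + 136 + 680 + 2380 + 6188 = 9402.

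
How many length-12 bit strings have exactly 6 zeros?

924

Choose the 6 positions: C(12,6) = 924.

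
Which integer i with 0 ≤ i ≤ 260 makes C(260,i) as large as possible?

130

C(260,i) is maximized at i = 260/2 = 130.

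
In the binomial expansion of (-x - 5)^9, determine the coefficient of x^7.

-900

The general term is C(9,j)·(-x)^j·(-5)^(9-j); the x^7 term has j = 7.
C(9,7) = 36.
Coefficient = C(9,7) · (-1)^7 · (-5)^2 = 36 · (-1) · 25 = -900.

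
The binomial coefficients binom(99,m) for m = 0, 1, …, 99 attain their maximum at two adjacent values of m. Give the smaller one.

49

For odd n = 99, C(99,m) peaks at m = (n−1)/2 and (n+1)/2; the smaller is 49.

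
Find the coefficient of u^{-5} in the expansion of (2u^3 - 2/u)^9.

4608

General term: C(9,j)·(2u^3)^j·(-2/u)^(9-j), with u-exponent 3j − 1(9−j) = 4j − 9.
Set 4j − 9 = -5: j = 1.
C(9,1) = 9; 2^1 = 2; (-2)^8 = 256.
Coefficient = 9 · 2 · 256 = 4608.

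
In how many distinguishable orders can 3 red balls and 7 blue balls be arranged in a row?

Choose positions for the red balls: C(10,3) = 120.

120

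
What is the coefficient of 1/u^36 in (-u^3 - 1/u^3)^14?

14

General term: C(14,j)·(-u^3)^j·(-1/u^3)^(14-j), with u-exponent 3j − 3(14−j) = 6j − 42.
Set 6j − 42 = -36: j = 1.
C(14,1) = 14; (-1)^1 = -1; (-1)^13 = -1.
Coefficient = 14 · (-1) · (-1) = 14.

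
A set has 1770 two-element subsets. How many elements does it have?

n(n−1)/2 = 1770 ⇒ n(n−1) = 3540. Since 60·59 = 3540, n = 60.

60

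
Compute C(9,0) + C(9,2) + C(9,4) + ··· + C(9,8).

256

Even-k terms of row 9 sum to 2^8 = 256.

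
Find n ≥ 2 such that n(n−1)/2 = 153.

18

n(n−1)/2 = 153 ⇒ n(n−1) = 306. Since 18·17 = 306, n = 18.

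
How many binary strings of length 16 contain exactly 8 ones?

12870

Choose the 8 positions: C(16,8) = 12870.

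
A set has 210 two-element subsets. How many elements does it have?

21

n(n−1)/2 = 210 ⇒ n(n−1) = 420. Since 21·20 = 420, n = 21.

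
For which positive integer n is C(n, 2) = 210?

21

n(n−1)/2 = 210 ⇒ n(n−1) = 420. Since 21·20 = 420, n = 21.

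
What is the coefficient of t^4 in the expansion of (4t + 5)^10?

The general term is C(10,j)·(4t)^j·(5)^(10-j); the t^4 term has j = 4.
C(10,4) = 210.
Coefficient = C(10,4) · 4^4 · 5^6 = 210 · 256 · 15625 = 840000000.

840000000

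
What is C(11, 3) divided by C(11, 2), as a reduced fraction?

C(n,k+1)/C(n,k) = (n−k)/(k+1) = (11−2)/(2+1) = 9/3 = 3.

3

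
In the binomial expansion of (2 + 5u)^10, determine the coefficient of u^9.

The general term is C(10,j)·(2)^j·(5u)^(10-j); the u^9 term has j = 1.
C(10,1) = 10.
Coefficient = C(10,1) · 2^1 · 5^9 = 10 · 2 · 1953125 = 39062500.

39062500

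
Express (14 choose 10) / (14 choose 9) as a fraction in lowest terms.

1/2

C(n,k+1)/C(n,k) = (n−k)/(k+1) = (14−9)/(9+1) = 5/10 = 1/2.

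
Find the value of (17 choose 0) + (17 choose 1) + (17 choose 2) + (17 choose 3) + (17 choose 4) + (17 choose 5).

9402

1 + 17 + 136 + 680 + 2380 + 6188 = 9402.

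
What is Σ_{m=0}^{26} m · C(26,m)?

Since m·C(26,m) = 26·C(25,m−1), the sum is 26·2^25 = 26·33554432 = 872415232.

872415232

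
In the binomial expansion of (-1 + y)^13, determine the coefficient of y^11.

The general term is C(13,j)·(-1)^j·(y)^(13-j); the y^11 term has j = 2.
C(13,2) = 78.
Coefficient = C(13,2) = 78.

78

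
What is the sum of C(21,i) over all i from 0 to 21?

Setting x = 1 in (1+x)^21 gives Σ C(21,i) = 2^21 = 2097152.

2097152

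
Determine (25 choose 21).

12650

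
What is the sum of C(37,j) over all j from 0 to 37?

137438953472

Setting x = 1 in (1+x)^37 gives Σ C(37,j) = 2^37 = 137438953472.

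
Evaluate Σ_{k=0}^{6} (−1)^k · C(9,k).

28

The partial alternating sum Σ_{k=0}^{6} (−1)^k C(9,k) = (−1)^6 C(8,6) = 28.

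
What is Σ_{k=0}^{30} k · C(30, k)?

Since k·C(30,k) = 30·C(29,k−1), the sum is 30·2^29 = 30·536870912 = 16106127360.

16106127360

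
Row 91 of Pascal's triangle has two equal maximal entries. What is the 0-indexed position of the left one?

45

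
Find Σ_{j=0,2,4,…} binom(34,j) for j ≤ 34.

8589934592

Half of (1+1)^34 + (1−1)^34 gives the even-index sum: 2^33 = 8589934592.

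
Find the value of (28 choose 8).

3108105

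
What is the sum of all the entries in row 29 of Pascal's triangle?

The entries of row 29 sum to 2^29 = 536870912.

536870912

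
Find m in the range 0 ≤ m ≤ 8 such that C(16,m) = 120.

C(16,m) increases on 0 ≤ m ≤ 8. C(16,1) = 16 and C(16,2) = 120, so m = 2.

2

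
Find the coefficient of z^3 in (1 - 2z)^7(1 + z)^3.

Coefficient of z^3 = Σ_{j} C(7,j)·(-2)^j·C(3,3-j)·1^(3-j) for j from 0 to 3.
= 1 + (-42) + 252 + (-280) = -69.

-69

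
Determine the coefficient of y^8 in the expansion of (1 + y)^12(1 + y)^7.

75582

(1 + y)^12(1 + y)^7 = (1 + y)^19, so the coefficient of y^8 is C(19,8)·1^8 = 75582·1 = 75582.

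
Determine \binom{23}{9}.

817190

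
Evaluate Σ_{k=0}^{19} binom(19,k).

524288

Setting x = 1 in (1+x)^19 gives Σ C(19,k) = 2^19 = 524288.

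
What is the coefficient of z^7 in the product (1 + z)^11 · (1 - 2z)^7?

Coefficient of z^7 = Σ_{j} C(11,j)·1^j·C(7,7-j)·(-2)^(7-j) for j from 0 to 7.
= (-128) + 4928 + (-36960) + 92400 + (-92400) + 38808 + (-6468) + 330 = 510.

510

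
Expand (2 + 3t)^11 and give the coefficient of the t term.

33792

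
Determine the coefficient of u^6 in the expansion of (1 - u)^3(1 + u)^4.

-1

Coefficient of u^6 = Σ_{j} C(3,j)·(-1)^j·C(4,6-j)·1^(6-j) for j from 2 to 3.
= 3 + (-4) = -1.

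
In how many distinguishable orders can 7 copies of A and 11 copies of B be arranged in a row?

Choose positions for the A's: C(18,7) = 31824.

31824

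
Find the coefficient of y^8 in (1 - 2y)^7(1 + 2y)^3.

-768

Coefficient of y^8 = Σ_{j} C(7,j)·(-2)^j·C(3,8-j)·2^(8-j) for j from 5 to 7.
= (-5376) + 5376 + (-768) = -768.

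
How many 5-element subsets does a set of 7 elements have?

21

C(7,5) = C(7,2) by symmetry.
C(7,2) = (7·6) / 2! = 42 / 2 = 21.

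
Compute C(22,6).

C(22,6) = (22·21·20·19·18·17) / 6! = 53721360 / 720 = 74613.

74613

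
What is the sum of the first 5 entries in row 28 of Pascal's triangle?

24158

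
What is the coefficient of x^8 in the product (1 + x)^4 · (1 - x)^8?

-17

Coefficient of x^8 = Σ_{j} C(4,j)·1^j·C(8,8-j)·(-1)^(8-j) for j from 0 to 4.
= 1 + (-32) + 168 + (-224) + 70 = -17.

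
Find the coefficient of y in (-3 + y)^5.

The general term is C(5,j)·(-3)^j·(y)^(5-j); the y^1 term has j = 4.
C(5,4) = 5.
Coefficient = C(5,4) · (-3)^4 = 5 · 81 = 405.

405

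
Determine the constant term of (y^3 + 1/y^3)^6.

20

General term: C(6,j)·(y^3)^j·(1/y^3)^(6-j), with y-exponent 3j − 3(6−j) = 6j − 18.
Set 6j − 18 = 0: j = 3.
C(6,3) = 20; 1^3 = 1; 1^3 = 1.
Coefficient = 20 · 1 · 1 = 20.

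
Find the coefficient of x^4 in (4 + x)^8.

17920

The general term is C(8,j)·(4)^j·(x)^(8-j); the x^4 term has j = 4.
C(8,4) = 70.
Coefficient = C(8,4) · 4^4 = 70 · 256 = 17920.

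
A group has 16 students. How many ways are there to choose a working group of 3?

560

This is C(16,3) = 560.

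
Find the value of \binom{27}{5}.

80730

C(27,5) = (27·26·25·24·23) / 5! = 9687600 / 120 = 80730.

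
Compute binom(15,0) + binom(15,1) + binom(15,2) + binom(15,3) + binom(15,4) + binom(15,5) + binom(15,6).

9949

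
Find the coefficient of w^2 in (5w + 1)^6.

The general term is C(6,j)·(5w)^j·(1)^(6-j); the w^2 term has j = 2.
C(6,2) = 15.
Coefficient = C(6,2) · 5^2 = 15 · 25 = 375.

375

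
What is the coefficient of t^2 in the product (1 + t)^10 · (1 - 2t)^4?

-11

Coefficient of t^2 = Σ_{j} C(10,j)·1^j·C(4,2-j)·(-2)^(2-j) for j from 0 to 2.
= 24 + (-80) + 45 = -11.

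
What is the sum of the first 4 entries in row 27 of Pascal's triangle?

3304

1 + 27 + 351 + 2925 = 3304.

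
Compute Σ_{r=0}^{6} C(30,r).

1 + 30 + 435 + 4060 + 27405 + 142506 + 593775 = 768212.

768212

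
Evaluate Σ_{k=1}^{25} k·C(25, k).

Since k·C(25,k) = 25·C(24,k−1), the sum is 25·2^24 = 25·16777216 = 419430400.

419430400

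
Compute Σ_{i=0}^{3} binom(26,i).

1 + 26 + 325 + 2600 = 2952.

2952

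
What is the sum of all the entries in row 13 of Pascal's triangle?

8192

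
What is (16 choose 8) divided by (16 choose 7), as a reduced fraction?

9/8

C(n,k+1)/C(n,k) = (n−k)/(k+1) = (16−7)/(7+1) = 9/8.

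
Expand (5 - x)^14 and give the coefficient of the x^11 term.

-45500

The general term is C(14,j)·(5)^j·(-x)^(14-j); the x^11 term has j = 3.
C(14,3) = 364.
Coefficient = C(14,3) · 5^3 · (-1)^11 = 364 · 125 · (-1) = -45500.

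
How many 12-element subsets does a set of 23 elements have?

1352078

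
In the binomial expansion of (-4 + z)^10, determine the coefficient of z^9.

The general term is C(10,j)·(-4)^j·(z)^(10-j); the z^9 term has j = 1.
C(10,1) = 10.
Coefficient = C(10,1) · (-4)^1 = 10 · (-4) = -40.

-40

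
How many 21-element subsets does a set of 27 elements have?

296010

C(27,21) = C(27,6) by symmetry.
C(27,6) = (27·26·25·24·23·22) / 6! = 213127200 / 720 = 296010.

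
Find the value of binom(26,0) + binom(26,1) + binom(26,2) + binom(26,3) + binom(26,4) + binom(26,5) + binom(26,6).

313912

1 + 26 + 325 + 2600 + 14950 + 65780 + 230230 = 313912.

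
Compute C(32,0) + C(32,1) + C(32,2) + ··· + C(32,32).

4294967296

The entries of row 32 sum to 2^32 = 4294967296.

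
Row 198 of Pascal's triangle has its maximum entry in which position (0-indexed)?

C(198,m) is maximized at m = 198/2 = 99.

99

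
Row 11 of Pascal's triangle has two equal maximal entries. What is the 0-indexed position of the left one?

For odd n = 11, C(11,j) peaks at j = (n−1)/2 and (n+1)/2; the smaller is 5.

5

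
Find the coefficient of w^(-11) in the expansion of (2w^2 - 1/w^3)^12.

-25344

General term: C(12,j)·(2w^2)^j·(-1/w^3)^(12-j), with w-exponent 2j − 3(12−j) = 5j − 36.
Set 5j − 36 = -11: j = 5.
C(12,5) = 792; 2^5 = 32; (-1)^7 = -1.
Coefficient = 792 · 32 · (-1) = -25344.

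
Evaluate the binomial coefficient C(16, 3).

C(16,3) = (16·15·14) / 3! = 3360 / 6 = 560.

560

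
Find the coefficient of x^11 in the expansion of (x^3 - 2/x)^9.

2016

General term: C(9,j)·(x^3)^j·(-2/x)^(9-j), with x-exponent 3j − 1(9−j) = 4j − 9.
Set 4j − 9 = 11: j = 5.
C(9,5) = 126; 1^5 = 1; (-2)^4 = 16.
Coefficient = 126 · 1 · 16 = 2016.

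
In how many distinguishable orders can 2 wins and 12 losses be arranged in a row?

Choose positions for the wins: C(14,2) = 91.

91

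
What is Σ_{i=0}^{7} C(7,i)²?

3432

Σ C(7,i)² is the coefficient of x^7 in (1+x)^7(1+x)^7 = (1+x)^14, i.e. C(14,7) = 3432.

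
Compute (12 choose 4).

495

C(12,4) = (12·11·10·9) / 4! = 11880 / 24 = 495.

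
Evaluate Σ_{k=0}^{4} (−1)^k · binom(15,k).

1001

The partial alternating sum Σ_{k=0}^{4} (−1)^k C(15,k) = (−1)^4 C(14,4) = 1001.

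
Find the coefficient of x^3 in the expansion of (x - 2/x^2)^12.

General term: C(12,j)·(x)^j·(-2/x^2)^(12-j), with x-exponent 1j − 2(12−j) = 3j − 24.
Set 3j − 24 = 3: j = 9.
C(12,9) = 220; 1^9 = 1; (-2)^3 = -8.
Coefficient = 220 · 1 · (-8) = -1760.

-1760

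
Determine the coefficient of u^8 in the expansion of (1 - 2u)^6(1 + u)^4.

Coefficient of u^8 = Σ_{j} C(6,j)·(-2)^j·C(4,8-j)·1^(8-j) for j from 4 to 6.
= 240 + (-768) + 384 = -144.

-144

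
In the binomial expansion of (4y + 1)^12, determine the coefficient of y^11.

50331648

The general term is C(12,j)·(4y)^j·(1)^(12-j); the y^11 term has j = 11.
C(12,11) = 12.
Coefficient = C(12,11) · 4^11 = 12 · 4194304 = 50331648.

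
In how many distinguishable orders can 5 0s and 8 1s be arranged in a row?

1287

Choose positions for the 0s: C(13,5) = 1287.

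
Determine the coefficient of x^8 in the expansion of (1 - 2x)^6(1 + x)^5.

-240

Coefficient of x^8 = Σ_{j} C(6,j)·(-2)^j·C(5,8-j)·1^(8-j) for j from 3 to 6.
= (-160) + 1200 + (-1920) + 640 = -240.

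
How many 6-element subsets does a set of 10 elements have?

C(10,6) = C(10,4) by symmetry.
C(10,4) = (10·9·8·7) / 4! = 5040 / 24 = 210.

210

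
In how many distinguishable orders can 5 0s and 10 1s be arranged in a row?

Choose positions for the 0s: C(15,5) = 3003.

3003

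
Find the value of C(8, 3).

56

C(8,3) = (8·7·6) / 3! = 336 / 6 = 56.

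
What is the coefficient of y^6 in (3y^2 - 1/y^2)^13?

General term: C(13,j)·(3y^2)^j·(-1/y^2)^(13-j), with y-exponent 2j − 2(13−j) = 4j − 26.
Set 4j − 26 = 6: j = 8.
C(13,8) = 1287; 3^8 = 6561; (-1)^5 = -1.
Coefficient = 1287 · 6561 · (-1) = -8444007.

-8444007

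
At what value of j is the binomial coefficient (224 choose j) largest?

112

C(224,j) is maximized at j = 224/2 = 112.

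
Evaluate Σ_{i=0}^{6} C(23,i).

1 + 23 + 253 + 1771 + 8855 + 33649 + 100947 = 145499.

145499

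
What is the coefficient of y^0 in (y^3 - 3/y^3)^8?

5670

General term: C(8,j)·(y^3)^j·(-3/y^3)^(8-j), with y-exponent 3j − 3(8−j) = 6j − 24.
Set 6j − 24 = 0: j = 4.
C(8,4) = 70; 1^4 = 1; (-3)^4 = 81.
Coefficient = 70 · 1 · 81 = 5670.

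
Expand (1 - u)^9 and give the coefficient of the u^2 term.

The general term is C(9,j)·(1)^j·(-u)^(9-j); the u^2 term has j = 7.
C(9,7) = 36.
Coefficient = C(9,7) = 36.

36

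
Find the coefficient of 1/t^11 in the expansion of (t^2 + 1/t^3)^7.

General term: C(7,j)·(t^2)^j·(1/t^3)^(7-j), with t-exponent 2j − 3(7−j) = 5j − 21.
Set 5j − 21 = -11: j = 2.
C(7,2) = 21; 1^2 = 1; 1^5 = 1.
Coefficient = 21 · 1 · 1 = 21.

21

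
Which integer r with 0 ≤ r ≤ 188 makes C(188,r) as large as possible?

C(188,r) is maximized at r = 188/2 = 94.

94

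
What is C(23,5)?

C(23,5) = (23·22·21·20·19) / 5! = 4037880 / 120 = 33649.

33649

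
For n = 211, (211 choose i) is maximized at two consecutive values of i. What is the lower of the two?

For odd n = 211, C(211,i) peaks at i = (n−1)/2 and (n+1)/2; the lower is 105.

105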